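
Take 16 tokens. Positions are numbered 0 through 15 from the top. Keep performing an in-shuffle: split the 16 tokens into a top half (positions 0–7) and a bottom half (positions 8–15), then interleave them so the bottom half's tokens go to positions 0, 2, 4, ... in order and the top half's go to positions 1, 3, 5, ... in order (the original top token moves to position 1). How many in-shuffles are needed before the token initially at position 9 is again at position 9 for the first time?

8

Follow position 9 under repeated in-shuffles:
9 → 2 → 5 → 11 → 6 → 13 → 10 → 4 → 9
It first returns after 8 in-shuffles.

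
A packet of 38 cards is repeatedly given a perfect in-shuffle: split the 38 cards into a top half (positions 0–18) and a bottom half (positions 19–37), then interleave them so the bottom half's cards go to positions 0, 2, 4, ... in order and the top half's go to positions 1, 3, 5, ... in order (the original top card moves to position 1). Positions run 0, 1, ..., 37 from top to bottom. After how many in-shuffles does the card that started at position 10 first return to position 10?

Follow position 10 under repeated in-shuffles:
10 → 21 → 4 → 9 → 19 → 0 → 1 → 3 → 7 → 15 → 31 → 24 → 10
It first returns after 12 in-shuffles.

12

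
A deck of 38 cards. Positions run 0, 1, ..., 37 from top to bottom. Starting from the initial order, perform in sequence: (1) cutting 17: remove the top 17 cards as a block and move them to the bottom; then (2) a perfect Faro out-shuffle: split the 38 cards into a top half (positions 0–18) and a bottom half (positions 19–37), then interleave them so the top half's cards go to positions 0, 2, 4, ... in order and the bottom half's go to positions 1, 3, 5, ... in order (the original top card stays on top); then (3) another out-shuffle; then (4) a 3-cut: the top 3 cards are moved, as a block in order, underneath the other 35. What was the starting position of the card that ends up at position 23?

Undo the operations in reverse order, starting from position 23:
  undo op 4 (cut 3): 23 ← 26
  undo op 3 (out-shuffle, from top half): 26 ← 13
  undo op 2 (out-shuffle, from bottom half): 13 ← 25
  undo op 1 (cut 17): 25 ← 4
So the card at position 23 came from original position 4.

4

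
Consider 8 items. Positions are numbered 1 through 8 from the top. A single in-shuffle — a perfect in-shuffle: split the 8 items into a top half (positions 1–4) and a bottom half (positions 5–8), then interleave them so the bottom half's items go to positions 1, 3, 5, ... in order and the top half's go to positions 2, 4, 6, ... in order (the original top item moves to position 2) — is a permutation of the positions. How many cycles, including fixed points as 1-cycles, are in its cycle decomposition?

Trace each unvisited position around until it returns:
(1 2 4 8 7 5) (3 6)
2 cycles in total.

2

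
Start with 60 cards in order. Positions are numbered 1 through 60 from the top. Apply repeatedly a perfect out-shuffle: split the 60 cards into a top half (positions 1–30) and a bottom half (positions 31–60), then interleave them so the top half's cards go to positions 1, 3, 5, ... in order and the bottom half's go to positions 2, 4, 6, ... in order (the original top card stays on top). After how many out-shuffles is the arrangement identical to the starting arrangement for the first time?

58

The out-shuffle permutes the 60 positions with cycle lengths [1, 1, 58].
Every card is home exactly when every cycle has completed a whole number of laps, i.e. after lcm(1, 58) = 58 out-shuffles.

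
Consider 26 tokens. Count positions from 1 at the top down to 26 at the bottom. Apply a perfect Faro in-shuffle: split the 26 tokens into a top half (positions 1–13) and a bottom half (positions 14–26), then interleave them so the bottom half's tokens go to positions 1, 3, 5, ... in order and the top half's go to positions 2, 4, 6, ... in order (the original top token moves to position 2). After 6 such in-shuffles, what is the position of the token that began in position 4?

13

Track the token's position through each in-shuffle:
4 → 8 → 16 → 5 → 10 → 20 → 13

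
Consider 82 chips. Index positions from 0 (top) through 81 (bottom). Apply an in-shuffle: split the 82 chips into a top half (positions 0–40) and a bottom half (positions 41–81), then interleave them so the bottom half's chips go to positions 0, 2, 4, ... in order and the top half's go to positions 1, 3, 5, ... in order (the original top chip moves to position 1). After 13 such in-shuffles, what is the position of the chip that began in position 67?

Track position through each in-shuffle: 67 → 52 → 22 → 45 → 8 → ... (continuing for 13 shuffles total) → 42.

42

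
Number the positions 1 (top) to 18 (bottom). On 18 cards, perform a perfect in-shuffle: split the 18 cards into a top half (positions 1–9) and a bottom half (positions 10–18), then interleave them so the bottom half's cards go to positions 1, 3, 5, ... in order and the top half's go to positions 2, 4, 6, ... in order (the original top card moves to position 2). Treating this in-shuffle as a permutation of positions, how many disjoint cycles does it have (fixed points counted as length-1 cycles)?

Trace each unvisited position around until it returns:
(1 2 4 8 16 13 ... len 18)
1 cycle in total.

1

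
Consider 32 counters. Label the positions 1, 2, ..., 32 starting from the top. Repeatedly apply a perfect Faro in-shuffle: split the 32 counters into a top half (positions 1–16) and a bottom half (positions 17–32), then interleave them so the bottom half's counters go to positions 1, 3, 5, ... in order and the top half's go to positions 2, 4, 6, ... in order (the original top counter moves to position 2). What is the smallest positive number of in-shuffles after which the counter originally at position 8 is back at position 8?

Follow position 8 under repeated in-shuffles:
8 → 16 → 32 → 31 → 29 → 25 → 17 → 1 → 2 → 4 → 8
It first returns after 10 in-shuffles.

10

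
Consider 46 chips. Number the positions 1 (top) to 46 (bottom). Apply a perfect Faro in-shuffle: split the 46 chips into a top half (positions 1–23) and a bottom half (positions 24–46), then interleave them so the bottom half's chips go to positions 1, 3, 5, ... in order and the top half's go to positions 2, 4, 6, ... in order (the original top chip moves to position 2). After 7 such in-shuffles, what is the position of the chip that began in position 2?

Track the chip's position through each in-shuffle:
2 → 4 → 8 → 16 → 32 → 17 → 34 → 21

21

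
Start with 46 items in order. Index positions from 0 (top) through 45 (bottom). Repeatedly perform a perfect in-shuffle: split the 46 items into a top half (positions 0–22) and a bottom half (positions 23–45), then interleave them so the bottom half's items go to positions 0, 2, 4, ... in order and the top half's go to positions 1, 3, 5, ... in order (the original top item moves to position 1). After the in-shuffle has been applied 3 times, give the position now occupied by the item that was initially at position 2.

23

Track the item's position through each in-shuffle:
2 → 5 → 11 → 23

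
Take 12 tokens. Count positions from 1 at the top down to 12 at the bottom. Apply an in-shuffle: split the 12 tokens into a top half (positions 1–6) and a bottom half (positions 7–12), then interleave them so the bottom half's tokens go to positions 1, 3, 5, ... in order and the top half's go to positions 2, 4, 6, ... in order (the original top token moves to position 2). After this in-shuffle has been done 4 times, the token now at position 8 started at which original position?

7

Work backwards from position 8, undoing one in-shuffle at a time:
8 ← 4 ← 2 ← 1 ← 7
So the token now at position 8 started at position 7.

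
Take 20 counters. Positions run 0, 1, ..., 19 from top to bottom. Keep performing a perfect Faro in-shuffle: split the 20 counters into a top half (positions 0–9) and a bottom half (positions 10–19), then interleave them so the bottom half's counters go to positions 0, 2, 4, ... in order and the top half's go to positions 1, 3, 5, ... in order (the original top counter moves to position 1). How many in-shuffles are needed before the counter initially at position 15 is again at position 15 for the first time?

6

Follow position 15 under repeated in-shuffles:
15 → 10 → 0 → 1 → 3 → 7 → 15
It first returns after 6 in-shuffles.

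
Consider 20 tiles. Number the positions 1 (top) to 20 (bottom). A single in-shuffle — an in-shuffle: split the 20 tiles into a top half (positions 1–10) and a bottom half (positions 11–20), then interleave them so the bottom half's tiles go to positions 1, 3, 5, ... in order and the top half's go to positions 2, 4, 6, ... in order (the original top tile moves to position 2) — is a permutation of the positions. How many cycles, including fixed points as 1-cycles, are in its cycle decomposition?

5

Trace each unvisited position around until it returns:
(1 2 4 8 16 11) (3 6 12) (5 10 20 19 17 13) (7 14) (9 18 15)
5 cycles in total.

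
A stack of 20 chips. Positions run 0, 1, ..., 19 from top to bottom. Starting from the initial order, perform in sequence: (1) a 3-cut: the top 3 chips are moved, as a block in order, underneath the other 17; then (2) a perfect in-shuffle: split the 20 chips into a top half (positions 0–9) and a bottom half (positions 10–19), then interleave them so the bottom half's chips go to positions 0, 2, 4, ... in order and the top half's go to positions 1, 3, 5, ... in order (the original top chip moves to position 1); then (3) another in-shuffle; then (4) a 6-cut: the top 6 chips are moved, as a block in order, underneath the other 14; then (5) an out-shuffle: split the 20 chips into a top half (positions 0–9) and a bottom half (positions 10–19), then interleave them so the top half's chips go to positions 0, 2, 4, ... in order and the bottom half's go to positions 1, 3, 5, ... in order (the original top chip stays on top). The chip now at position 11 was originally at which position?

Undo the operations in reverse order, starting from position 11:
  undo op 5 (out-shuffle, from bottom half): 11 ← 15
  undo op 4 (cut 6): 15 ← 1
  undo op 3 (in-shuffle, from top half): 1 ← 0
  undo op 2 (in-shuffle, from bottom half): 0 ← 10
  undo op 1 (cut 3): 10 ← 13
So the chip at position 11 came from original position 13.

13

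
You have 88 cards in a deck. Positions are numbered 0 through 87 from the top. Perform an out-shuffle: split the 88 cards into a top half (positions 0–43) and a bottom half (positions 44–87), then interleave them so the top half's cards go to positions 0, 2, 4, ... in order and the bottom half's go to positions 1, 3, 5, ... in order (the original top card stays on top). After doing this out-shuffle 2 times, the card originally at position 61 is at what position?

70

Track the card's position through each out-shuffle:
61 → 35 → 70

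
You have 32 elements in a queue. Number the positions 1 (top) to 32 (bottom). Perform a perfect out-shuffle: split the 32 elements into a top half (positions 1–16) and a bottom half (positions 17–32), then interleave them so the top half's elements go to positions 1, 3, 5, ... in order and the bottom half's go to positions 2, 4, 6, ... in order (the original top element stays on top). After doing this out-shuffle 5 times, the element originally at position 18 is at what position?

18

Track the element's position through each out-shuffle:
18 → 4 → 7 → 13 → 25 → 18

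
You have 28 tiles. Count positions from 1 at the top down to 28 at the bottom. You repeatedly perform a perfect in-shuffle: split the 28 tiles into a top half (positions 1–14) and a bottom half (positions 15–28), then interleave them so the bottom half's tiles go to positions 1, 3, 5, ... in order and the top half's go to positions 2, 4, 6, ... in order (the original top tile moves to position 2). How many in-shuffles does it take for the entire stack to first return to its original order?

28

The in-shuffle permutes the 28 positions with cycle lengths [28].
Every tile is home exactly when every cycle has completed a whole number of laps, i.e. after lcm(28) = 28 in-shuffles.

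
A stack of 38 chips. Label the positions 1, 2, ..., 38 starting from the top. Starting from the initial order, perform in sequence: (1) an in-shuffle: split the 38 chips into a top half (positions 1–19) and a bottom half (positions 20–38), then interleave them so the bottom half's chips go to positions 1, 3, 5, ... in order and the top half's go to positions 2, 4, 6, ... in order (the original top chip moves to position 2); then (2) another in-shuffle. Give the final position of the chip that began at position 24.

Track the chip from position 24 forward through each operation:
  after op 1 (in-shuffle): 24 → 9
  after op 2 (in-shuffle): 9 → 18

18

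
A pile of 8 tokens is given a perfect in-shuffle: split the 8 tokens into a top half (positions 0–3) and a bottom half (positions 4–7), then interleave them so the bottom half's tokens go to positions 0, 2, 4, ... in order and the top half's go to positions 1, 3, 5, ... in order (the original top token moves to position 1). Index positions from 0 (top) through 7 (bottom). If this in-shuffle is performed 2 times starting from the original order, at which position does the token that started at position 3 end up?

Track the token's position through each in-shuffle:
3 → 7 → 6

6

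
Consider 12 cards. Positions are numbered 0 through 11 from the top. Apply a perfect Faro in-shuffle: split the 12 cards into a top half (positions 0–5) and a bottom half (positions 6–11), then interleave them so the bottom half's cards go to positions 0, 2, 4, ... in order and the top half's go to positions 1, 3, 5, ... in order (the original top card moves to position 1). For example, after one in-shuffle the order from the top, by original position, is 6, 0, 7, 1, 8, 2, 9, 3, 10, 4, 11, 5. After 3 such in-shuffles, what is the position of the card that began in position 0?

Track the card's position through each in-shuffle:
0 → 1 → 3 → 7

7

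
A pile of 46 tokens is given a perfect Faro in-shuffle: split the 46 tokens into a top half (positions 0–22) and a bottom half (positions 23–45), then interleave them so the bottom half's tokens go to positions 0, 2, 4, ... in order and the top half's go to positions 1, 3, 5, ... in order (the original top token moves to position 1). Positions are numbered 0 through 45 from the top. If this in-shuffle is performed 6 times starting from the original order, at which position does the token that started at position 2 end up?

Track the token's position through each in-shuffle:
2 → 5 → 11 → 23 → 0 → 1 → 3

3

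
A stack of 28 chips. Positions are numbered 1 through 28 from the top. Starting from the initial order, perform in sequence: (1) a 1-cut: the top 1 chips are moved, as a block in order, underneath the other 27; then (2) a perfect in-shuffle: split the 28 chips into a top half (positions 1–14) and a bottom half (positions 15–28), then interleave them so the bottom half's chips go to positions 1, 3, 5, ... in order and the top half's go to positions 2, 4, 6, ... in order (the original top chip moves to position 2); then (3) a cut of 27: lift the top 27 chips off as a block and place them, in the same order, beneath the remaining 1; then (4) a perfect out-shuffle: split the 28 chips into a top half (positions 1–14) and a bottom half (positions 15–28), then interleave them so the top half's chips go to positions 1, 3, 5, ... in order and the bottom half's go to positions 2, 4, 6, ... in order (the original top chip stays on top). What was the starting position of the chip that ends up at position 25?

Undo the operations in reverse order, starting from position 25:
  undo op 4 (out-shuffle, from top half): 25 ← 13
  undo op 3 (cut 27): 13 ← 12
  undo op 2 (in-shuffle, from top half): 12 ← 6
  undo op 1 (cut 1): 6 ← 7
So the chip at position 25 came from original position 7.

7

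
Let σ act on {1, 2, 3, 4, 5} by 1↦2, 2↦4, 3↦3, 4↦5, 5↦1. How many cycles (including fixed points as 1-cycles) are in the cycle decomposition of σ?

2

Cycle decomposition: (1 2 4 5) (3).
2 cycles.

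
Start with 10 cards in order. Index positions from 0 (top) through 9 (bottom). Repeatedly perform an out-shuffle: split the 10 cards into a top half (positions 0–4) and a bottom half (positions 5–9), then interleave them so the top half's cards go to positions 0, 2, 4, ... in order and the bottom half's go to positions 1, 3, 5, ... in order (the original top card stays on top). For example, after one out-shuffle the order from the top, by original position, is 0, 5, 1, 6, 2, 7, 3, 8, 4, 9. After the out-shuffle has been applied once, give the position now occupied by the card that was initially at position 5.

Track the card's position through each out-shuffle:
5 → 1

1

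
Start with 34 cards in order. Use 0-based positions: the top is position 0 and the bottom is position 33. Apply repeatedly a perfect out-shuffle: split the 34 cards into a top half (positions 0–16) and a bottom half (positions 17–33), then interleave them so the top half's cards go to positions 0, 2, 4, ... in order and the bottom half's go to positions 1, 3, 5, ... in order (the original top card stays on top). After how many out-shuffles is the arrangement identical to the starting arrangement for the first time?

The out-shuffle permutes the 34 positions with cycle lengths [1, 1, 2, 10, 10, 10].
Every card is home exactly when every cycle has completed a whole number of laps, i.e. after lcm(1, 2, 10) = 10 out-shuffles.

10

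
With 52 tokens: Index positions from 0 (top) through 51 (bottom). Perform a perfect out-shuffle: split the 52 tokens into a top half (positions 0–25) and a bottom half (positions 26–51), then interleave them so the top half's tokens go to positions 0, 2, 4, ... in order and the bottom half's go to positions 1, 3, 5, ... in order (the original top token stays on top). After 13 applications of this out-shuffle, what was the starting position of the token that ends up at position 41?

Work backwards from position 41, undoing one out-shuffle at a time:
41 ← 46 ← 23 ← 37 ← 44 ← ... ← 22 (13 steps).
So the token now at position 41 started at position 22.

22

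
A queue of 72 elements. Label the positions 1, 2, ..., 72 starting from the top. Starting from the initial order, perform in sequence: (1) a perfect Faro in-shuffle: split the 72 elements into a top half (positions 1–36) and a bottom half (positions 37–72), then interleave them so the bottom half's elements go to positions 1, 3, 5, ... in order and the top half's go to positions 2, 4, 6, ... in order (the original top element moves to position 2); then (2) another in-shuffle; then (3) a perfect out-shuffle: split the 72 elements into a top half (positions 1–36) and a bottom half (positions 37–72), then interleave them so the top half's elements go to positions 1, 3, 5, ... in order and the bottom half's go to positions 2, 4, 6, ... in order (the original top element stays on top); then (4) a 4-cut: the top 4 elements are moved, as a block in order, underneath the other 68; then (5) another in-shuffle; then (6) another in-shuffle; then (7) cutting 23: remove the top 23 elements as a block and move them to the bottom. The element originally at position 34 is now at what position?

Track the element from position 34 forward through each operation:
  after op 1 (in-shuffle): 34 → 68
  after op 2 (in-shuffle): 68 → 63
  after op 3 (out-shuffle): 63 → 54
  after op 4 (cut 4): 54 → 50
  after op 5 (in-shuffle): 50 → 27
  after op 6 (in-shuffle): 27 → 54
  after op 7 (cut 23): 54 → 31

31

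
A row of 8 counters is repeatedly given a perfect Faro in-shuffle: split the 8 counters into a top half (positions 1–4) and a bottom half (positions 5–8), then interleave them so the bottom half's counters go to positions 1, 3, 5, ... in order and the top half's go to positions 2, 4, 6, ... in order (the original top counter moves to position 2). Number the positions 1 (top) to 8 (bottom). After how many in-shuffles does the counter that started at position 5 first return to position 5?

Follow position 5 under repeated in-shuffles:
5 → 1 → 2 → 4 → 8 → 7 → 5
It first returns after 6 in-shuffles.

6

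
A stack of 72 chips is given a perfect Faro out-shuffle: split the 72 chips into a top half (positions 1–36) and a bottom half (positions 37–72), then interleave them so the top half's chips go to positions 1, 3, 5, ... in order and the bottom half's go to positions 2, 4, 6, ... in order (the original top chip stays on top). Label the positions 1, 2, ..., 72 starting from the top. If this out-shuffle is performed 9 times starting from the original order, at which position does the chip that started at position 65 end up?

Track the chip's position through each out-shuffle:
65 → 58 → 44 → 16 → 31 → 61 → 50 → 28 → 55 → 38

38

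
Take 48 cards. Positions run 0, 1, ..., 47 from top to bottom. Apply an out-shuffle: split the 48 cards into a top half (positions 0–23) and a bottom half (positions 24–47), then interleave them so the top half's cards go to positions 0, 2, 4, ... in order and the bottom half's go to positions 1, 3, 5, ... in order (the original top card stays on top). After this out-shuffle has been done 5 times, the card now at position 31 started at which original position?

Work backwards from position 31, undoing one out-shuffle at a time:
31 ← 39 ← 43 ← 45 ← 46 ← 23
So the card now at position 31 started at position 23.

23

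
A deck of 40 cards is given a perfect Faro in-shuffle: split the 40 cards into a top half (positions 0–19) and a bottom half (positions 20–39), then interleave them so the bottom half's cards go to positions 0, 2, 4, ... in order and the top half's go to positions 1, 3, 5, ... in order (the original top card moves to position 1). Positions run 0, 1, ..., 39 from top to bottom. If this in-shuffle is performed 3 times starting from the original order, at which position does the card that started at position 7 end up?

22

Track the card's position through each in-shuffle:
7 → 15 → 31 → 22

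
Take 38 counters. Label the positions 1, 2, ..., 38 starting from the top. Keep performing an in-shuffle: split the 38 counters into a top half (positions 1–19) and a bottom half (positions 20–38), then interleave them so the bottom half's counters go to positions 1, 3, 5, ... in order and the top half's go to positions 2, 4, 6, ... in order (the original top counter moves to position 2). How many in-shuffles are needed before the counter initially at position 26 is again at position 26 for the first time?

2

Follow position 26 under repeated in-shuffles:
26 → 13 → 26
It first returns after 2 in-shuffles.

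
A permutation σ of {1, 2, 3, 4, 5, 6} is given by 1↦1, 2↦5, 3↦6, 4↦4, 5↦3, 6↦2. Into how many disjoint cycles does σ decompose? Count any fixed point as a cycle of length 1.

3

Cycle decomposition: (1) (2 5 3 6) (4).
3 cycles.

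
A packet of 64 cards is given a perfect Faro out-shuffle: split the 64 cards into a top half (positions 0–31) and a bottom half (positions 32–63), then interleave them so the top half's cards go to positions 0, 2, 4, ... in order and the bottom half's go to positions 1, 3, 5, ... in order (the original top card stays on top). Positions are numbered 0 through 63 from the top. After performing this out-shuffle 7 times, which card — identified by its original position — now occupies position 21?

Work backwards from position 21, undoing one out-shuffle at a time:
21 ← 42 ← 21 ← 42 ← 21 ← 42 ← 21 ← 42
So the card now at position 21 started at position 42.

42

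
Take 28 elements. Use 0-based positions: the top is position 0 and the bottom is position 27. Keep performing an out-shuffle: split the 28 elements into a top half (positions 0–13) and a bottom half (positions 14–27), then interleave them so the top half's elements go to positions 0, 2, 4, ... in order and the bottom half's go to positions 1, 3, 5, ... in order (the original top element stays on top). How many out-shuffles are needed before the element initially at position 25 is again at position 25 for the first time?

Follow position 25 under repeated out-shuffles:
25 → 23 → 19 → 11 → 22 → 17 → 7 → 14 → 1 → 2 → 4 → 8 → 16 → 5 → 10 → 20 → 13 → 26 → 25
It first returns after 18 out-shuffles.

18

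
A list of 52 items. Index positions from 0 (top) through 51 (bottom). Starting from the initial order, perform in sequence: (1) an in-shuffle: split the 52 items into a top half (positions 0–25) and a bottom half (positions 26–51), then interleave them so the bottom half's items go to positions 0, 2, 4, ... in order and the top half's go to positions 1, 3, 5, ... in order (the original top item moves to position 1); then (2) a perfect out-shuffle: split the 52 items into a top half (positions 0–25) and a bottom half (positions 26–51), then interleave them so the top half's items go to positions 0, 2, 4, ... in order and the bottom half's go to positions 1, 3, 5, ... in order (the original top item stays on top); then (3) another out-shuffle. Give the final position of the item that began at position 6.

1

Track the item from position 6 forward through each operation:
  after op 1 (in-shuffle): 6 → 13
  after op 2 (out-shuffle): 13 → 26
  after op 3 (out-shuffle): 26 → 1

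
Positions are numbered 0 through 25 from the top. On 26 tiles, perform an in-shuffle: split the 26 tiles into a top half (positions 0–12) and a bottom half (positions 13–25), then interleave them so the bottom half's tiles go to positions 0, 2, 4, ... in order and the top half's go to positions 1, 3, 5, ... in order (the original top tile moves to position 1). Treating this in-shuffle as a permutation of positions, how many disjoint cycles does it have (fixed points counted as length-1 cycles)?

Trace each unvisited position around until it returns:
(0 1 3 7 15 4 ... len 18) (2 5 11 23 20 14) (8 17)
3 cycles in total.

3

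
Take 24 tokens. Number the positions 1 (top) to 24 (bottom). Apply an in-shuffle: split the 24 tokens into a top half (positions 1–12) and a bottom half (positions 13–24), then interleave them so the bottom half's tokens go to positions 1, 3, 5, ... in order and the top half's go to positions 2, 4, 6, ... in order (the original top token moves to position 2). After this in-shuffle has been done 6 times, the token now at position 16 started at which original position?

Work backwards from position 16, undoing one in-shuffle at a time:
16 ← 8 ← 4 ← 2 ← 1 ← 13 ← 19
So the token now at position 16 started at position 19.

19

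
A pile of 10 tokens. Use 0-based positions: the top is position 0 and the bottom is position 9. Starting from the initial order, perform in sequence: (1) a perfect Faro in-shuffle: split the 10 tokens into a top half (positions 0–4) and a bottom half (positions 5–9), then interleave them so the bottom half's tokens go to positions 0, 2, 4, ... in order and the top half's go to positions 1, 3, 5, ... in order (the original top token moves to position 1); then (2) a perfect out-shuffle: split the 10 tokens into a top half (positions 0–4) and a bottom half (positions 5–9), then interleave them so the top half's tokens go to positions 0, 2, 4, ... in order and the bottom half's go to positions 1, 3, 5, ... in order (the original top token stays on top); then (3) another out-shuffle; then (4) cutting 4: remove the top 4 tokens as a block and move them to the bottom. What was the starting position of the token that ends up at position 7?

Undo the operations in reverse order, starting from position 7:
  undo op 4 (cut 4): 7 ← 1
  undo op 3 (out-shuffle, from bottom half): 1 ← 5
  undo op 2 (out-shuffle, from bottom half): 5 ← 7
  undo op 1 (in-shuffle, from top half): 7 ← 3
So the token at position 7 came from original position 3.

3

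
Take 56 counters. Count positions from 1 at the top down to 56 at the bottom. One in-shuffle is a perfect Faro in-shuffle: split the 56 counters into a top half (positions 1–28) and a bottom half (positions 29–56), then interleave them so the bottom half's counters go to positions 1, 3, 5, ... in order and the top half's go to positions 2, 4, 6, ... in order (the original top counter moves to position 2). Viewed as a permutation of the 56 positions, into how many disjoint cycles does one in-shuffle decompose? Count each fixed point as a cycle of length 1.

Trace each unvisited position around until it returns:
(1 2 4 8 16 32 ... len 18) (3 6 12 24 48 39 ... len 18) (5 10 20 40 23 46 ... len 18) (19 38)
4 cycles in total.

4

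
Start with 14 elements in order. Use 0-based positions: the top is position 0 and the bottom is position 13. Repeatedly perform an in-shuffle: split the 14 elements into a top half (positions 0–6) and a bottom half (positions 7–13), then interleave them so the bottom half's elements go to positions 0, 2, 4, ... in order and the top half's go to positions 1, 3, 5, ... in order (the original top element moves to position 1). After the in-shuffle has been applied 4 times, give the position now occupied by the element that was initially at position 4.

Track the element's position through each in-shuffle:
4 → 9 → 4 → 9 → 4

4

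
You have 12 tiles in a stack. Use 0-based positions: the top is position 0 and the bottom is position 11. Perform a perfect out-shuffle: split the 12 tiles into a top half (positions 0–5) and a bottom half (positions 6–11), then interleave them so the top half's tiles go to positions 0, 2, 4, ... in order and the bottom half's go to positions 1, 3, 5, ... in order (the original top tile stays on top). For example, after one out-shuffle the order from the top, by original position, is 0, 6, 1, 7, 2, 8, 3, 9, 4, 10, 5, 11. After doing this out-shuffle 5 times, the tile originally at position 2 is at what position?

9

Track the tile's position through each out-shuffle:
2 → 4 → 8 → 5 → 10 → 9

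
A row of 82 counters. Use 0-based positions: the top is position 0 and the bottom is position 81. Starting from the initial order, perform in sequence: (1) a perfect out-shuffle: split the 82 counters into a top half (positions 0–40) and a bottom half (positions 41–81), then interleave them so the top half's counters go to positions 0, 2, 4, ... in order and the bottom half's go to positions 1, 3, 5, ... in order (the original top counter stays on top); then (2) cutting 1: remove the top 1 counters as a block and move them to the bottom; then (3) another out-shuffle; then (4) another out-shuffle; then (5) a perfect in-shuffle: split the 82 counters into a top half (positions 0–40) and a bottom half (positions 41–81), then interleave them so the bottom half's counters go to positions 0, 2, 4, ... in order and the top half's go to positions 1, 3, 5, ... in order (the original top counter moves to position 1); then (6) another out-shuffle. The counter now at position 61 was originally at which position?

Undo the operations in reverse order, starting from position 61:
  undo op 6 (out-shuffle, from bottom half): 61 ← 71
  undo op 5 (in-shuffle, from top half): 71 ← 35
  undo op 4 (out-shuffle, from bottom half): 35 ← 58
  undo op 3 (out-shuffle, from top half): 58 ← 29
  undo op 2 (cut 1): 29 ← 30
  undo op 1 (out-shuffle, from top half): 30 ← 15
So the counter at position 61 came from original position 15.

15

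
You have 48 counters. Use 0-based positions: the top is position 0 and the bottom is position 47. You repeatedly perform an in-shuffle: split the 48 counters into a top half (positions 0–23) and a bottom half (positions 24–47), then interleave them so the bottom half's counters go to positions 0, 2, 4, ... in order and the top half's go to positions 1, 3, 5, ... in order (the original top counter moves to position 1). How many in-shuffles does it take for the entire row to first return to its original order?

21

The in-shuffle permutes the 48 positions with cycle lengths [3, 3, 21, 21].
Every counter is home exactly when every cycle has completed a whole number of laps, i.e. after lcm(3, 21) = 21 in-shuffles.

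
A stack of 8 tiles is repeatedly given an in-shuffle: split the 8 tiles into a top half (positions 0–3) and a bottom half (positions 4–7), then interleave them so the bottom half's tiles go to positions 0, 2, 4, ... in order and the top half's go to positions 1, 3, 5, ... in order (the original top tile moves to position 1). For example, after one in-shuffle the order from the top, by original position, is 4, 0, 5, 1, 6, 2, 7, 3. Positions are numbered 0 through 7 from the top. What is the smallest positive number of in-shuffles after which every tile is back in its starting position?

The in-shuffle permutes the 8 positions with cycle lengths [2, 6].
Every tile is home exactly when every cycle has completed a whole number of laps, i.e. after lcm(2, 6) = 6 in-shuffles.

6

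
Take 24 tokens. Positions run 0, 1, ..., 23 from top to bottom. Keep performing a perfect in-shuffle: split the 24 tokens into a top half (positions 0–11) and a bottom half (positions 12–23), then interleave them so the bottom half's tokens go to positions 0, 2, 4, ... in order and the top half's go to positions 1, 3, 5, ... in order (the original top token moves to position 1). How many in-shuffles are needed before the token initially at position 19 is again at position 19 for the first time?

Follow position 19 under repeated in-shuffles:
19 → 14 → 4 → 9 → 19
It first returns after 4 in-shuffles.

4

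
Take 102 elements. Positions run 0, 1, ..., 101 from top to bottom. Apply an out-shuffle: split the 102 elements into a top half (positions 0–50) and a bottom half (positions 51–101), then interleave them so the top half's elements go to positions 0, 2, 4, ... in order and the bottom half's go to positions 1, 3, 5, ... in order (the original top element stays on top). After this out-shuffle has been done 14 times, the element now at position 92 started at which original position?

Work backwards from position 92, undoing one out-shuffle at a time:
92 ← 46 ← 23 ← 62 ← 31 ← ... ← 96 (14 steps).
So the element now at position 92 started at position 96.

96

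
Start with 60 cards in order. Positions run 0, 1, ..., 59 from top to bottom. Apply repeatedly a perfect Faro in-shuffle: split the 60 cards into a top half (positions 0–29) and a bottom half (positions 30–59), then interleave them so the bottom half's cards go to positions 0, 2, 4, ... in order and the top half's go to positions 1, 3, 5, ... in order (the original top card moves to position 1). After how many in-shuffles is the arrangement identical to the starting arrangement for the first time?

60

The in-shuffle permutes the 60 positions with cycle lengths [60].
Every card is home exactly when every cycle has completed a whole number of laps, i.e. after lcm(60) = 60 in-shuffles.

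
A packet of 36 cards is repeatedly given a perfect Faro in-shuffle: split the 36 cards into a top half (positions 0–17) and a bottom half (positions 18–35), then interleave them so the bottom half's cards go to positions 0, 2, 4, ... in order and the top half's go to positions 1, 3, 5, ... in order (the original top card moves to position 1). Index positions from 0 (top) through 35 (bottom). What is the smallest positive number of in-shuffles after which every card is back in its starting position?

36

The in-shuffle permutes the 36 positions with cycle lengths [36].
Every card is home exactly when every cycle has completed a whole number of laps, i.e. after lcm(36) = 36 in-shuffles.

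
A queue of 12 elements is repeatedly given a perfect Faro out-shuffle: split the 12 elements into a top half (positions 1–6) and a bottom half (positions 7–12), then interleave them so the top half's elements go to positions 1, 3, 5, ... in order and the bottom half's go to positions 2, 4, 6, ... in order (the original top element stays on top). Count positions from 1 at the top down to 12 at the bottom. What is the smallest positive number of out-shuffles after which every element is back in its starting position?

10

The out-shuffle permutes the 12 positions with cycle lengths [1, 1, 10].
Every element is home exactly when every cycle has completed a whole number of laps, i.e. after lcm(1, 10) = 10 out-shuffles.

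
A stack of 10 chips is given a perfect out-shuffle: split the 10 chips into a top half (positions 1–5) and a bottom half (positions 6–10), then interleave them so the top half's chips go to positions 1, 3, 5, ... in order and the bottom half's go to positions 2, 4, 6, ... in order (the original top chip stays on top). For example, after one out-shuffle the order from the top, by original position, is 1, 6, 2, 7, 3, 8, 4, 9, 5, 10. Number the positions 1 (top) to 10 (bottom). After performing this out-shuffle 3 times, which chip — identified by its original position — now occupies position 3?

Work backwards from position 3, undoing one out-shuffle at a time:
3 ← 2 ← 6 ← 8
So the chip now at position 3 started at position 8.

8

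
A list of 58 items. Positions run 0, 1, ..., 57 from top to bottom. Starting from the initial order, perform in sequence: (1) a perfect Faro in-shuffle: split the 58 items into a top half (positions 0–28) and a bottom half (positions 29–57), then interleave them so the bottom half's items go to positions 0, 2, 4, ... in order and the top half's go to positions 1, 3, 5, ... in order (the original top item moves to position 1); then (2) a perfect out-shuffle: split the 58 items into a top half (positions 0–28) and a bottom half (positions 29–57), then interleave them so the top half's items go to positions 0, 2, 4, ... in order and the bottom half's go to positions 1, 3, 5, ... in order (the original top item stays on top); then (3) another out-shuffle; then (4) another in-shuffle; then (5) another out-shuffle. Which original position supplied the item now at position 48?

26

Undo the operations in reverse order, starting from position 48:
  undo op 5 (out-shuffle, from top half): 48 ← 24
  undo op 4 (in-shuffle, from bottom half): 24 ← 41
  undo op 3 (out-shuffle, from bottom half): 41 ← 49
  undo op 2 (out-shuffle, from bottom half): 49 ← 53
  undo op 1 (in-shuffle, from top half): 53 ← 26
So the item at position 48 came from original position 26.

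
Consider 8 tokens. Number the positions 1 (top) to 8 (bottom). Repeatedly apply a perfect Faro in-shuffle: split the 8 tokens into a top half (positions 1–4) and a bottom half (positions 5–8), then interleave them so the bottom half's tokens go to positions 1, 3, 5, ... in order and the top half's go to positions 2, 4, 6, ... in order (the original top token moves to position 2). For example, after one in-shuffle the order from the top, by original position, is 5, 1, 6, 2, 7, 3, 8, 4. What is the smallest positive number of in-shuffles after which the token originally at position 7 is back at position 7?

Follow position 7 under repeated in-shuffles:
7 → 5 → 1 → 2 → 4 → 8 → 7
It first returns after 6 in-shuffles.

6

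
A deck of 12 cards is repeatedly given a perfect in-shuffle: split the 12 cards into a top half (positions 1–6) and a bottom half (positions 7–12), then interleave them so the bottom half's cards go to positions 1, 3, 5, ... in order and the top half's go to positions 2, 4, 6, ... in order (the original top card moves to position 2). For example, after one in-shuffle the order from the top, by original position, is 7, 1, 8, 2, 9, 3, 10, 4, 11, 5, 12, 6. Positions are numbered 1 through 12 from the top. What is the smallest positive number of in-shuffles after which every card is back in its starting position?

12

The in-shuffle permutes the 12 positions with cycle lengths [12].
Every card is home exactly when every cycle has completed a whole number of laps, i.e. after lcm(12) = 12 in-shuffles.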